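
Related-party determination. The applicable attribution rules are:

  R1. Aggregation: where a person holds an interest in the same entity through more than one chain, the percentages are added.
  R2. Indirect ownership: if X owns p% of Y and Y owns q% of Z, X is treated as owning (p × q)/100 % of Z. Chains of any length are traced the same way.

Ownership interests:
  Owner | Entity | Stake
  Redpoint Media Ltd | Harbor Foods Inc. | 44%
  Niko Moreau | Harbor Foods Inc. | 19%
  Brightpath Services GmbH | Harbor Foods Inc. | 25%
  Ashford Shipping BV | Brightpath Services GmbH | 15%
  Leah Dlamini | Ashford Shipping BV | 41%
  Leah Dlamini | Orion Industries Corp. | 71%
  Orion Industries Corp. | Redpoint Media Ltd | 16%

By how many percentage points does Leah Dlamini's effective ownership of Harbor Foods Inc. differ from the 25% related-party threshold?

18.4641

Chain via Orion Industries Corp. → Redpoint Media Ltd (R2): 71% × 16% × 44% = 4.9984% of Harbor Foods Inc.
Chain via Ashford Shipping BV → Brightpath Services GmbH (R2): 41% × 15% × 25% = 1.5375% of Harbor Foods Inc.
Aggregating (R1): 4.9984% + 1.5375% = 6.5359%.
6.5359% falls short of the 25% threshold by 18.4641 percentage points.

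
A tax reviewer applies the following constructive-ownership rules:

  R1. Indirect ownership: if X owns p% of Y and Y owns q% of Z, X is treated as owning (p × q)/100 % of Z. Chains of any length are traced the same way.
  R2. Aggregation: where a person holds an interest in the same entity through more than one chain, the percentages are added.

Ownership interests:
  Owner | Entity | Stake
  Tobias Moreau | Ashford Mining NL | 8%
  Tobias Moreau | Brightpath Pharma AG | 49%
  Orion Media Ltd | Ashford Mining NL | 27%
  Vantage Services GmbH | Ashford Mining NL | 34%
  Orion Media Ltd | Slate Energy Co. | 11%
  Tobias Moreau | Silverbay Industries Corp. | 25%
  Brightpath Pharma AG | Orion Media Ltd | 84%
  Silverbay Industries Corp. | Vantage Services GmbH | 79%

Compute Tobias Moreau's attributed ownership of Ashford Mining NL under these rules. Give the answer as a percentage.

Chain via Silverbay Industries Corp. → Vantage Services GmbH (R1): 25% × 79% × 34% = 6.715% of Ashford Mining NL.
Chain via Brightpath Pharma AG → Orion Media Ltd (R1): 49% × 84% × 27% = 11.1132% of Ashford Mining NL.
Direct interest in Ashford Mining NL: 8%.
Aggregating (R2): 6.715% + 11.1132% + 8% = 25.8282%.

25.8282%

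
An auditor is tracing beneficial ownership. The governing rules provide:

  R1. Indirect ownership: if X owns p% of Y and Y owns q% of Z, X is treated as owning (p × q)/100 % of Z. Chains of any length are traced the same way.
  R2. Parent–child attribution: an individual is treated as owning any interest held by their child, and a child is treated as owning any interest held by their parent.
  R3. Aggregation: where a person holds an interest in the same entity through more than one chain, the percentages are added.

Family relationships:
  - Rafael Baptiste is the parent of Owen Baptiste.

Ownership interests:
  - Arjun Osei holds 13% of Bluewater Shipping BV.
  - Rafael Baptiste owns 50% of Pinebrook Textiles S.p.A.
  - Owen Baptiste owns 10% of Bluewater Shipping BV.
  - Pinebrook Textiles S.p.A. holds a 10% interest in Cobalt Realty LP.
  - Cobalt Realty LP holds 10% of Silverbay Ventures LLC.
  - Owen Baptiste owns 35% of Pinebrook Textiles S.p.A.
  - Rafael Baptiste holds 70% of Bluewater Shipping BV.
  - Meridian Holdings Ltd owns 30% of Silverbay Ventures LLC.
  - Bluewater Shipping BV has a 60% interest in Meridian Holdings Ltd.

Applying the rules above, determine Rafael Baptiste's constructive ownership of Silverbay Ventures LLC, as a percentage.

By parent–child attribution (R2), Rafael Baptiste is treated as also owning Owen Baptiste's interest in Pinebrook Textiles S.p.A, giving 50% + 35% = 85%.
By parent–child attribution (R2), Rafael Baptiste is treated as also owning Owen Baptiste's interest in Bluewater Shipping BV, giving 70% + 10% = 80%.
Chain via Pinebrook Textiles S.p.A. → Cobalt Realty LP (R1): 85% × 10% × 10% = 0.85% of Silverbay Ventures LLC.
Chain via Bluewater Shipping BV → Meridian Holdings Ltd (R1): 80% × 60% × 30% = 14.4% of Silverbay Ventures LLC.
Aggregating (R3): 0.85% + 14.4% = 15.25%.

15.25%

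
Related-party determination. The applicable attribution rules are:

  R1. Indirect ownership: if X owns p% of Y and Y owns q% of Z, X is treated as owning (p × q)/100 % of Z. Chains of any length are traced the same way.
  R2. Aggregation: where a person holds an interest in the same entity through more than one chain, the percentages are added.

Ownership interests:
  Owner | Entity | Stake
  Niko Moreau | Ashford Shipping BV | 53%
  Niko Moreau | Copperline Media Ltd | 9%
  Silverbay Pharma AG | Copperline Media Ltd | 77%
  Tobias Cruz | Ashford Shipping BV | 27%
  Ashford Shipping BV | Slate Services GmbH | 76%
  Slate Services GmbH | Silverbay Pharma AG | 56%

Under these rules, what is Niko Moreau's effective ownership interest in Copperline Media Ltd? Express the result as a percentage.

26.368736%

Chain via Ashford Shipping BV → Slate Services GmbH → Silverbay Pharma AG (R1): 53% × 76% × 56% × 77% = 17.368736% of Copperline Media Ltd.
Direct interest in Copperline Media Ltd: 9%.
Aggregating (R2): 17.368736% + 9% = 26.368736%.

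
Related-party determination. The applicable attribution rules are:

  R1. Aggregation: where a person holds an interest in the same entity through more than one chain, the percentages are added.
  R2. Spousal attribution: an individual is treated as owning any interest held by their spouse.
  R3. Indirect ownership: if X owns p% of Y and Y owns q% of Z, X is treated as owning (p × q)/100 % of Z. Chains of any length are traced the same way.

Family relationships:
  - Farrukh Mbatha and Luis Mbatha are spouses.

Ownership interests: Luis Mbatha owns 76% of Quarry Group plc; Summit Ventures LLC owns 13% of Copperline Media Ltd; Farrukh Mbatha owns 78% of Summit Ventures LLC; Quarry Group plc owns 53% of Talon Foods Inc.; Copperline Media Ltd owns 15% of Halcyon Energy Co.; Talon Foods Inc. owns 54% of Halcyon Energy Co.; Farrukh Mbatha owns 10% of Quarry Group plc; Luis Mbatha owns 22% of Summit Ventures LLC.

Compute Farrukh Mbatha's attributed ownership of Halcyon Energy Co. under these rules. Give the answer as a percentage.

By spousal attribution (R2), Farrukh Mbatha is treated as also owning Luis Mbatha's interest in Summit Ventures LLC, giving 78% + 22% = 100%.
By spousal attribution (R2), Farrukh Mbatha is treated as also owning Luis Mbatha's interest in Quarry Group plc, giving 10% + 76% = 86%.
Chain via Summit Ventures LLC → Copperline Media Ltd (R3): 100% × 13% × 15% = 1.95% of Halcyon Energy Co.
Chain via Quarry Group plc → Talon Foods Inc. (R3): 86% × 53% × 54% = 24.6132% of Halcyon Energy Co.
Aggregating (R1): 1.95% + 24.6132% = 26.5632%.

26.5632%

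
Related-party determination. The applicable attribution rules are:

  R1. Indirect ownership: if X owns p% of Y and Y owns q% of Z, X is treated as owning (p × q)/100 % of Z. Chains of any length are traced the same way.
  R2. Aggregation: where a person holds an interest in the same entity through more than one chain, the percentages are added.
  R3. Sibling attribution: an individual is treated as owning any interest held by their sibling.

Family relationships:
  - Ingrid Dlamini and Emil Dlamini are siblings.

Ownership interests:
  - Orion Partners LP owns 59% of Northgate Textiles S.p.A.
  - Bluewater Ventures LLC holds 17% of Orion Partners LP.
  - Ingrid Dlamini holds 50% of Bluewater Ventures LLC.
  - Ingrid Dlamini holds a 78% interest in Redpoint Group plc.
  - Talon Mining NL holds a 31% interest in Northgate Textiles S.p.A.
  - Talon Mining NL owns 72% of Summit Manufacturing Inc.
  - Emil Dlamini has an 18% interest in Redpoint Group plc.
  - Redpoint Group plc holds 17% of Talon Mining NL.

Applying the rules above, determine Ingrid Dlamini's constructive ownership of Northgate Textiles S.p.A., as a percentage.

10.0742%

By sibling attribution (R3), Ingrid Dlamini is treated as also owning Emil Dlamini's interest in Redpoint Group plc, giving 78% + 18% = 96%.
Chain via Bluewater Ventures LLC → Orion Partners LP (R1): 50% × 17% × 59% = 5.015% of Northgate Textiles S.p.A.
Chain via Redpoint Group plc → Talon Mining NL (R1): 96% × 17% × 31% = 5.0592% of Northgate Textiles S.p.A.
Aggregating (R2): 5.015% + 5.0592% = 10.0742%.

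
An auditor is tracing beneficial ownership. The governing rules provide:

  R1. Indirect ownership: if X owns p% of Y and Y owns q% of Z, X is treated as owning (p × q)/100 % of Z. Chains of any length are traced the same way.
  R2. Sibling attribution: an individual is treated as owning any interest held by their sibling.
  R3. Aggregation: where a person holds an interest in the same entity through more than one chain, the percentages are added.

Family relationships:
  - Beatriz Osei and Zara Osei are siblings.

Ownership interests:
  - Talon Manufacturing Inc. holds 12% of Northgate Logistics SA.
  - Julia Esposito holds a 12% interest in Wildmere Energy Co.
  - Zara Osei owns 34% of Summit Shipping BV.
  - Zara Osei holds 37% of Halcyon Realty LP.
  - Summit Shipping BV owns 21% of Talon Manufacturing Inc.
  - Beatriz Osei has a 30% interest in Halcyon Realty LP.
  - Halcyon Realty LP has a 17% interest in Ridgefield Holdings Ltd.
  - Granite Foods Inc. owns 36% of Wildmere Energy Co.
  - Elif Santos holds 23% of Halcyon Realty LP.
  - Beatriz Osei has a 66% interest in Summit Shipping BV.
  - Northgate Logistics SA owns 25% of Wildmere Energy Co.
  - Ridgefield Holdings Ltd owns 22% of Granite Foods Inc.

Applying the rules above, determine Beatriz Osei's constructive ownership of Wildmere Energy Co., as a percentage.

By sibling attribution (R2), Beatriz Osei is treated as also owning Zara Osei's interest in Summit Shipping BV, giving 66% + 34% = 100%.
By sibling attribution (R2), Beatriz Osei is treated as also owning Zara Osei's interest in Halcyon Realty LP, giving 30% + 37% = 67%.
Chain via Summit Shipping BV → Talon Manufacturing Inc. → Northgate Logistics SA (R1): 100% × 21% × 12% × 25% = 0.63% of Wildmere Energy Co.
Chain via Halcyon Realty LP → Ridgefield Holdings Ltd → Granite Foods Inc. (R1): 67% × 17% × 22% × 36% = 0.902088% of Wildmere Energy Co.
Aggregating (R3): 0.63% + 0.902088% = 1.532088%.

1.532088%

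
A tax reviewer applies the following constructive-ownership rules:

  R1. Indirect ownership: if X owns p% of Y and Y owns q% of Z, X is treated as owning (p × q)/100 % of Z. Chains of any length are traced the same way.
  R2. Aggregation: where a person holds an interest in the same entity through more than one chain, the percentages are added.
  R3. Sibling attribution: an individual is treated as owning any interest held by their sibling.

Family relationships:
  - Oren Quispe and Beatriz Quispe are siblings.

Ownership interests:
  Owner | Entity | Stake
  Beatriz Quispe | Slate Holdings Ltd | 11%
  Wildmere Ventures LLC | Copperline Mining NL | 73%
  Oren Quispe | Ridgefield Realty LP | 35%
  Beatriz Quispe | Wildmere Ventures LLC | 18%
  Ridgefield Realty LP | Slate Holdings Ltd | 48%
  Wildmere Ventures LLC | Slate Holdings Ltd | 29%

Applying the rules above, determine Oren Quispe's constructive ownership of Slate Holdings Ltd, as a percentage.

By sibling attribution (R3), Oren Quispe is treated as owning Beatriz Quispe's 18% interest in Wildmere Ventures LLC.
By sibling attribution (R3), Oren Quispe is treated as owning Beatriz Quispe's 11% interest in Slate Holdings Ltd.
Chain via Ridgefield Realty LP (R1): 35% × 48% = 16.8% of Slate Holdings Ltd.
Chain via Wildmere Ventures LLC (R1): 18% × 29% = 5.22% of Slate Holdings Ltd.
Direct interest in Slate Holdings Ltd: 11%.
Aggregating (R2): 16.8% + 5.22% + 11% = 33.02%.

33.02%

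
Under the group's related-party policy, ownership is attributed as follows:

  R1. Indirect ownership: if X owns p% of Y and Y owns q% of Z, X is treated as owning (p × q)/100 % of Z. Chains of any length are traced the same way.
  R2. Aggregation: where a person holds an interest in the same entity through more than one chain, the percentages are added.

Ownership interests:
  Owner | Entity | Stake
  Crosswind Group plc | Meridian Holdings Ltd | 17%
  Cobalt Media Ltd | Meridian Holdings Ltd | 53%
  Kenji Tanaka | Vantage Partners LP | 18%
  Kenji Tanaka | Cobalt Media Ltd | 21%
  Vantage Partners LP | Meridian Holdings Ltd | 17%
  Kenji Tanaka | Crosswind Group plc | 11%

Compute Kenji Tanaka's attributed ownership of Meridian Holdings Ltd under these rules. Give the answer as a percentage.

Chain via Crosswind Group plc (R1): 11% × 17% = 1.87% of Meridian Holdings Ltd.
Chain via Vantage Partners LP (R1): 18% × 17% = 3.06% of Meridian Holdings Ltd.
Chain via Cobalt Media Ltd (R1): 21% × 53% = 11.13% of Meridian Holdings Ltd.
Aggregating (R2): 1.87% + 3.06% + 11.13% = 16.06%.

16.06%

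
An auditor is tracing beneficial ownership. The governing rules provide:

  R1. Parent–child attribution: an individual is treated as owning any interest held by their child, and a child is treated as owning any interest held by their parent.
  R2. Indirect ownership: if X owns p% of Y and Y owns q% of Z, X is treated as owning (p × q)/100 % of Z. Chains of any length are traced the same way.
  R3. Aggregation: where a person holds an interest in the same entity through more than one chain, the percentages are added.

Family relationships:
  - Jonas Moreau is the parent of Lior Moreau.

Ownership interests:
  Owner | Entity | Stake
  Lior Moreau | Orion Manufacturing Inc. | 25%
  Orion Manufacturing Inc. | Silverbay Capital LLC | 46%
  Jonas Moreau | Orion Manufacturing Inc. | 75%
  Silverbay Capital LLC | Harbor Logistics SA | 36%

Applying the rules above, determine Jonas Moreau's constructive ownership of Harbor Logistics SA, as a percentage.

By parent–child attribution (R1), Jonas Moreau is treated as also owning Lior Moreau's interest in Orion Manufacturing Inc, giving 75% + 25% = 100%.
Chain via Orion Manufacturing Inc. → Silverbay Capital LLC (R2): 100% × 46% × 36% = 16.56% of Harbor Logistics SA.

16.56%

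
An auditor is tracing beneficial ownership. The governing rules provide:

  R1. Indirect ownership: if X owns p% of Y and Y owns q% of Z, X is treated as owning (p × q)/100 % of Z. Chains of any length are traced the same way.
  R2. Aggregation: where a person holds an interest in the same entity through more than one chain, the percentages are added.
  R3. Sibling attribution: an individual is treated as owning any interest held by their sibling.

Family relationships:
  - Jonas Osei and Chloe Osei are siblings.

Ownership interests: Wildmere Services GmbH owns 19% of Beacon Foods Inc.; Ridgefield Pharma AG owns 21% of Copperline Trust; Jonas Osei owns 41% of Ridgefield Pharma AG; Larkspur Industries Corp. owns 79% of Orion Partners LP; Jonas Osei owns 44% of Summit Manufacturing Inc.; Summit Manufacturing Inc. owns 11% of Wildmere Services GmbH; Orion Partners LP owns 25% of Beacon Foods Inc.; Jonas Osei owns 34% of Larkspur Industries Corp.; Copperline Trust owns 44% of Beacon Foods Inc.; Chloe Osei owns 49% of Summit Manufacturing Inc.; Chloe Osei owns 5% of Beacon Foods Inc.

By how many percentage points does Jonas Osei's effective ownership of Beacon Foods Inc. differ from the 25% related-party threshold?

7.5529

By sibling attribution (R3), Jonas Osei is treated as also owning Chloe Osei's interest in Summit Manufacturing Inc, giving 44% + 49% = 93%.
By sibling attribution (R3), Jonas Osei is treated as owning Chloe Osei's 5% interest in Beacon Foods Inc.
Chain via Larkspur Industries Corp. → Orion Partners LP (R1): 34% × 79% × 25% = 6.715% of Beacon Foods Inc.
Chain via Ridgefield Pharma AG → Copperline Trust (R1): 41% × 21% × 44% = 3.7884% of Beacon Foods Inc.
Chain via Summit Manufacturing Inc. → Wildmere Services GmbH (R1): 93% × 11% × 19% = 1.9437% of Beacon Foods Inc.
Direct interest in Beacon Foods Inc: 5%.
Aggregating (R2): 6.715% + 3.7884% + 1.9437% + 5% = 17.4471%.
17.4471% falls short of the 25% threshold by 7.5529 percentage points.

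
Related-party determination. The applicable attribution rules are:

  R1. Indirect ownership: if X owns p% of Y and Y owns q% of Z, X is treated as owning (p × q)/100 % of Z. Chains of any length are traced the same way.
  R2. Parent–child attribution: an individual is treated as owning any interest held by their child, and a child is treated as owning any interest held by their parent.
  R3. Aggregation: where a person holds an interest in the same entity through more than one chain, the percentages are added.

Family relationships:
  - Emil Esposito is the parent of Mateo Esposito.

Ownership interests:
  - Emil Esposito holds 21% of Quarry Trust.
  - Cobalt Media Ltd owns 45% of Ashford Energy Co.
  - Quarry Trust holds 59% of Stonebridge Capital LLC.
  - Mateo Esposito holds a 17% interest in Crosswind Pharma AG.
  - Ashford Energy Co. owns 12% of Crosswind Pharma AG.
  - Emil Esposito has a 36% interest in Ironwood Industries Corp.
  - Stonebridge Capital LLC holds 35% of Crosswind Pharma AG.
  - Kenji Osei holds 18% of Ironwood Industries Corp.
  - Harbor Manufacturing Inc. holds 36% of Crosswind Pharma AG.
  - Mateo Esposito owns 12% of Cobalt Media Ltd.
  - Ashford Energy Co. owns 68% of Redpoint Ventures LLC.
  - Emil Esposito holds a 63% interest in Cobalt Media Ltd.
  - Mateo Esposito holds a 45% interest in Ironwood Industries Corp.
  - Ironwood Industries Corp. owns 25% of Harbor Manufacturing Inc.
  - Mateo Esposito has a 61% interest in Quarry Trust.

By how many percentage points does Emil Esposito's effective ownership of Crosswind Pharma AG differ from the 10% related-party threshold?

35.273

By parent–child attribution (R2), Emil Esposito is treated as also owning Mateo Esposito's interest in Cobalt Media Ltd, giving 63% + 12% = 75%.
By parent–child attribution (R2), Emil Esposito is treated as also owning Mateo Esposito's interest in Quarry Trust, giving 21% + 61% = 82%.
By parent–child attribution (R2), Emil Esposito is treated as also owning Mateo Esposito's interest in Ironwood Industries Corp, giving 36% + 45% = 81%.
By parent–child attribution (R2), Emil Esposito is treated as owning Mateo Esposito's 17% interest in Crosswind Pharma AG.
Chain via Cobalt Media Ltd → Ashford Energy Co. (R1): 75% × 45% × 12% = 4.05% of Crosswind Pharma AG.
Chain via Quarry Trust → Stonebridge Capital LLC (R1): 82% × 59% × 35% = 16.933% of Crosswind Pharma AG.
Chain via Ironwood Industries Corp. → Harbor Manufacturing Inc. (R1): 81% × 25% × 36% = 7.29% of Crosswind Pharma AG.
Direct interest in Crosswind Pharma AG: 17%.
Aggregating (R3): 4.05% + 16.933% + 7.29% + 17% = 45.273%.
45.273% exceeds the 10% threshold by 35.273 percentage points.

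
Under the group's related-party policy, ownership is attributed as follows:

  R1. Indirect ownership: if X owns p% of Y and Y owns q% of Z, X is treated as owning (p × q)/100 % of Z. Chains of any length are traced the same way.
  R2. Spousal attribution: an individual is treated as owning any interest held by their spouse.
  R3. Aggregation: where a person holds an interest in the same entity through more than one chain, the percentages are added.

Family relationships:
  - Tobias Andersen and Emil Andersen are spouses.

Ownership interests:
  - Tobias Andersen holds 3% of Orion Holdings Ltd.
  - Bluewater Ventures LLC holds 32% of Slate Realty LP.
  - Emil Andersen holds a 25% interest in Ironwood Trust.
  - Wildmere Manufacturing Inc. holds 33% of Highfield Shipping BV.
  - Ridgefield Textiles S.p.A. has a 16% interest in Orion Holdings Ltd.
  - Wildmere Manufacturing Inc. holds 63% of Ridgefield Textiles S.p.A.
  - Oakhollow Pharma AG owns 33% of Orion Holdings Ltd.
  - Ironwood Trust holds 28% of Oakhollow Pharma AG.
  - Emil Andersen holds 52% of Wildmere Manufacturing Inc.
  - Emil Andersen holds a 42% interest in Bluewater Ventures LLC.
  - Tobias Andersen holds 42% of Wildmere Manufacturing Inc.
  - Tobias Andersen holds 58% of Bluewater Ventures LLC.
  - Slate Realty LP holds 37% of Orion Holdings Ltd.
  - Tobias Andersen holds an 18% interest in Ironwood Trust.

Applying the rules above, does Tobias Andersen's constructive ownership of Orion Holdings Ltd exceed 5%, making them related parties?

By spousal attribution (R2), Tobias Andersen is treated as also owning Emil Andersen's interest in Wildmere Manufacturing Inc, giving 42% + 52% = 94%.
By spousal attribution (R2), Tobias Andersen is treated as also owning Emil Andersen's interest in Bluewater Ventures LLC, giving 58% + 42% = 100%.
By spousal attribution (R2), Tobias Andersen is treated as also owning Emil Andersen's interest in Ironwood Trust, giving 18% + 25% = 43%.
Chain via Wildmere Manufacturing Inc. → Ridgefield Textiles S.p.A. (R1): 94% × 63% × 16% = 9.4752% of Orion Holdings Ltd.
Chain via Bluewater Ventures LLC → Slate Realty LP (R1): 100% × 32% × 37% = 11.84% of Orion Holdings Ltd.
Chain via Ironwood Trust → Oakhollow Pharma AG (R1): 43% × 28% × 33% = 3.9732% of Orion Holdings Ltd.
Direct interest in Orion Holdings Ltd: 3%.
Aggregating (R3): 9.4752% + 11.84% + 3.9732% + 3% = 28.2884%.
28.2884% exceeds the 5% threshold, so Tobias is a related party to Orion Holdings Ltd.

Yes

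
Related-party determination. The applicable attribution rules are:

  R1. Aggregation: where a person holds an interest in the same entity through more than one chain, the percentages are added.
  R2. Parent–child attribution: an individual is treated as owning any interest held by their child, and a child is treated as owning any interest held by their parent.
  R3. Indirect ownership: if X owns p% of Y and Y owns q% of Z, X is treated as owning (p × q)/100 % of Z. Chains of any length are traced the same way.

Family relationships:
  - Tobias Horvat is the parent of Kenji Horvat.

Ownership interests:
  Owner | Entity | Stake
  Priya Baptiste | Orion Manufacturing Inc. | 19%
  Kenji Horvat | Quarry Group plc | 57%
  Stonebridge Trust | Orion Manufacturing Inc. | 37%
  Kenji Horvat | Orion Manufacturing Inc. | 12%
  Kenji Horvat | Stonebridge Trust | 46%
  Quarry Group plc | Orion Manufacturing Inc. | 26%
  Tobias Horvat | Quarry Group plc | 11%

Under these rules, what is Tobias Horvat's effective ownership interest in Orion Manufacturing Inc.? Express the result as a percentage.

By parent–child attribution (R2), Tobias Horvat is treated as also owning Kenji Horvat's interest in Quarry Group plc, giving 11% + 57% = 68%.
By parent–child attribution (R2), Tobias Horvat is treated as owning Kenji Horvat's 46% interest in Stonebridge Trust.
By parent–child attribution (R2), Tobias Horvat is treated as owning Kenji Horvat's 12% interest in Orion Manufacturing Inc.
Chain via Quarry Group plc (R3): 68% × 26% = 17.68% of Orion Manufacturing Inc.
Chain via Stonebridge Trust (R3): 46% × 37% = 17.02% of Orion Manufacturing Inc.
Direct interest in Orion Manufacturing Inc: 12%.
Aggregating (R1): 17.68% + 17.02% + 12% = 46.7%.

46.7%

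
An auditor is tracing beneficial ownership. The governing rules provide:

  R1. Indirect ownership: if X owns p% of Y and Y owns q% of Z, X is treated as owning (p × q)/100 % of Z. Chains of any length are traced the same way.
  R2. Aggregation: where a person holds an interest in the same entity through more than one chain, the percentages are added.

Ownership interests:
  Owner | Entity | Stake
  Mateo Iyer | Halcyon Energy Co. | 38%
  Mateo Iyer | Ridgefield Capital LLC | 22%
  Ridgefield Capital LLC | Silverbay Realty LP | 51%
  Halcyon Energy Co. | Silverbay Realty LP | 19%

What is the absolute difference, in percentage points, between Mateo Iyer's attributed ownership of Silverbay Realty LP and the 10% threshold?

Chain via Ridgefield Capital LLC (R1): 22% × 51% = 11.22% of Silverbay Realty LP.
Chain via Halcyon Energy Co. (R1): 38% × 19% = 7.22% of Silverbay Realty LP.
Aggregating (R2): 11.22% + 7.22% = 18.44%.
18.44% exceeds the 10% threshold by 8.44 percentage points.

8.44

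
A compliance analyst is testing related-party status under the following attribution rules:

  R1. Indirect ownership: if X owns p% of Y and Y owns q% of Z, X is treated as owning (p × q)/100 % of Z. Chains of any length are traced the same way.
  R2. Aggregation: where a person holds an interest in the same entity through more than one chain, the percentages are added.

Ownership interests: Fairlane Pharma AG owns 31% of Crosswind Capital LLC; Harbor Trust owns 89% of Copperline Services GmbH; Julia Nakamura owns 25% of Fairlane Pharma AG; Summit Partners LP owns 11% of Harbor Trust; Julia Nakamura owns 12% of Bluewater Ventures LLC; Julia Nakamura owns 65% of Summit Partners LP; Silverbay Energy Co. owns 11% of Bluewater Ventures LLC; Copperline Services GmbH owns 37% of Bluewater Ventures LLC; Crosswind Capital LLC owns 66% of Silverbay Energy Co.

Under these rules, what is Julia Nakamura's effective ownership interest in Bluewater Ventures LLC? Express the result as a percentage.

Chain via Fairlane Pharma AG → Crosswind Capital LLC → Silverbay Energy Co. (R1): 25% × 31% × 66% × 11% = 0.56265% of Bluewater Ventures LLC.
Chain via Summit Partners LP → Harbor Trust → Copperline Services GmbH (R1): 65% × 11% × 89% × 37% = 2.354495% of Bluewater Ventures LLC.
Direct interest in Bluewater Ventures LLC: 12%.
Aggregating (R2): 0.56265% + 2.354495% + 12% = 14.917145%.

14.917145%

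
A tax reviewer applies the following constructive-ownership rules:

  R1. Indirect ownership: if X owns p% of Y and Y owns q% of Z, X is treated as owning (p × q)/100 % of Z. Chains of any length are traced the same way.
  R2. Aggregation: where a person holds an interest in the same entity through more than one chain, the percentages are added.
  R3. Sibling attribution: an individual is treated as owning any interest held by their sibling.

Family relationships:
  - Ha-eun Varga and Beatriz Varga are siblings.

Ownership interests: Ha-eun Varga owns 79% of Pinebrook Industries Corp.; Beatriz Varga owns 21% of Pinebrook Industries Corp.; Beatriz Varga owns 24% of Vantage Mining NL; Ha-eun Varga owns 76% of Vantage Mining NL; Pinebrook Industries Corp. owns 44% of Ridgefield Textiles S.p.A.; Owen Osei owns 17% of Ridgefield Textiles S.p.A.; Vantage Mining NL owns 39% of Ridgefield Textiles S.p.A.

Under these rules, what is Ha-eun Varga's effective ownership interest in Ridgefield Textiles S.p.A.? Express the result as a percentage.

By sibling attribution (R3), Ha-eun Varga is treated as also owning Beatriz Varga's interest in Pinebrook Industries Corp, giving 79% + 21% = 100%.
By sibling attribution (R3), Ha-eun Varga is treated as also owning Beatriz Varga's interest in Vantage Mining NL, giving 76% + 24% = 100%.
Chain via Pinebrook Industries Corp. (R1): 100% × 44% = 44% of Ridgefield Textiles S.p.A.
Chain via Vantage Mining NL (R1): 100% × 39% = 39% of Ridgefield Textiles S.p.A.
Aggregating (R2): 44% + 39% = 83%.

83%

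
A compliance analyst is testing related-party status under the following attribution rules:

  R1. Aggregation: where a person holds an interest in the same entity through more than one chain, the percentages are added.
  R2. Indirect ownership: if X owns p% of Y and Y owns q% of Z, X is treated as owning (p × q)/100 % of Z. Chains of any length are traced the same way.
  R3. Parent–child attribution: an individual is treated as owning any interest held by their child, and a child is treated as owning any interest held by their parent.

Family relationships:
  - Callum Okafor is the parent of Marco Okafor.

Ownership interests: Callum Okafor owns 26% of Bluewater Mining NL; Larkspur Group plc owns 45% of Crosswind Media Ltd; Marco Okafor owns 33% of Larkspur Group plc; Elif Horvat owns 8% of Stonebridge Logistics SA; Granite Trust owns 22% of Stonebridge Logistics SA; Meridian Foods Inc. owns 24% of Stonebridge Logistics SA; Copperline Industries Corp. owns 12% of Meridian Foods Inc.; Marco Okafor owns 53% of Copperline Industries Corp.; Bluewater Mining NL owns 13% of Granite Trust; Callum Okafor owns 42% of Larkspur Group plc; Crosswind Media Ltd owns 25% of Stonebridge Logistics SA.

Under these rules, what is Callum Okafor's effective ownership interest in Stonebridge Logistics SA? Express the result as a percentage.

10.7075%

By parent–child attribution (R3), Callum Okafor is treated as also owning Marco Okafor's interest in Larkspur Group plc, giving 42% + 33% = 75%.
By parent–child attribution (R3), Callum Okafor is treated as owning Marco Okafor's 53% interest in Copperline Industries Corp.
Chain via Larkspur Group plc → Crosswind Media Ltd (R2): 75% × 45% × 25% = 8.4375% of Stonebridge Logistics SA.
Chain via Bluewater Mining NL → Granite Trust (R2): 26% × 13% × 22% = 0.7436% of Stonebridge Logistics SA.
Chain via Copperline Industries Corp. → Meridian Foods Inc. (R2): 53% × 12% × 24% = 1.5264% of Stonebridge Logistics SA.
Aggregating (R1): 8.4375% + 0.7436% + 1.5264% = 10.7075%.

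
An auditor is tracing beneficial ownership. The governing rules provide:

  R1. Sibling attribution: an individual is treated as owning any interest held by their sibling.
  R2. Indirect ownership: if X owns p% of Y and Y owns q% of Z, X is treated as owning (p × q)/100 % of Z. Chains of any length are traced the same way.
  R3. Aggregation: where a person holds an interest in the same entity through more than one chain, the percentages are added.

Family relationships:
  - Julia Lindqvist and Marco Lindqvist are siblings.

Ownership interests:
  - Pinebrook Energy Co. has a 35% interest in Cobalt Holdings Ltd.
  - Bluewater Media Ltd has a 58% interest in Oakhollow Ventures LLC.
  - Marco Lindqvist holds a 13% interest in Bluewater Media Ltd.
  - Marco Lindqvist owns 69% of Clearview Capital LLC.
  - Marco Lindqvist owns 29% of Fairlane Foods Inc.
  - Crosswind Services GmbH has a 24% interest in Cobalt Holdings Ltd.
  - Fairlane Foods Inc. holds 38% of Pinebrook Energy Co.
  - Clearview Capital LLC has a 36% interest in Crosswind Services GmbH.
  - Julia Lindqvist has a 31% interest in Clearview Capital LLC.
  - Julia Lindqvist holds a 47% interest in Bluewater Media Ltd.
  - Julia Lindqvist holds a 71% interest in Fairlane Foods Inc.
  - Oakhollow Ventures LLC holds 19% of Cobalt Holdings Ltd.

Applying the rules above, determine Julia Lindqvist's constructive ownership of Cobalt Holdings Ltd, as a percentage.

28.552%

By sibling attribution (R1), Julia Lindqvist is treated as also owning Marco Lindqvist's interest in Bluewater Media Ltd, giving 47% + 13% = 60%.
By sibling attribution (R1), Julia Lindqvist is treated as also owning Marco Lindqvist's interest in Fairlane Foods Inc, giving 71% + 29% = 100%.
By sibling attribution (R1), Julia Lindqvist is treated as also owning Marco Lindqvist's interest in Clearview Capital LLC, giving 31% + 69% = 100%.
Chain via Bluewater Media Ltd → Oakhollow Ventures LLC (R2): 60% × 58% × 19% = 6.612% of Cobalt Holdings Ltd.
Chain via Fairlane Foods Inc. → Pinebrook Energy Co. (R2): 100% × 38% × 35% = 13.3% of Cobalt Holdings Ltd.
Chain via Clearview Capital LLC → Crosswind Services GmbH (R2): 100% × 36% × 24% = 8.64% of Cobalt Holdings Ltd.
Aggregating (R3): 6.612% + 13.3% + 8.64% = 28.552%.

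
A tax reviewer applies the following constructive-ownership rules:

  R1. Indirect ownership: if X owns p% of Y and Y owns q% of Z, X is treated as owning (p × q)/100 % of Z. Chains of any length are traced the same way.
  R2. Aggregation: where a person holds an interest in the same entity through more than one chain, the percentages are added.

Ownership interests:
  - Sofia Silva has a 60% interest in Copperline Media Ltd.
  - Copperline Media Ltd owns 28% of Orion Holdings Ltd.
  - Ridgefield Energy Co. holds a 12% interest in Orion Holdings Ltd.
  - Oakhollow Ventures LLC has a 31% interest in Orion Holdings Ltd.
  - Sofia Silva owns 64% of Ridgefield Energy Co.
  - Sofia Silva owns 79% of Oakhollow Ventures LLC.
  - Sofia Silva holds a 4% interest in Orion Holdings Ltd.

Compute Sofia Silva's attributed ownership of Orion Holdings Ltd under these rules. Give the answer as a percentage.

52.97%

Chain via Oakhollow Ventures LLC (R1): 79% × 31% = 24.49% of Orion Holdings Ltd.
Chain via Ridgefield Energy Co. (R1): 64% × 12% = 7.68% of Orion Holdings Ltd.
Chain via Copperline Media Ltd (R1): 60% × 28% = 16.8% of Orion Holdings Ltd.
Direct interest in Orion Holdings Ltd: 4%.
Aggregating (R2): 24.49% + 7.68% + 16.8% + 4% = 52.97%.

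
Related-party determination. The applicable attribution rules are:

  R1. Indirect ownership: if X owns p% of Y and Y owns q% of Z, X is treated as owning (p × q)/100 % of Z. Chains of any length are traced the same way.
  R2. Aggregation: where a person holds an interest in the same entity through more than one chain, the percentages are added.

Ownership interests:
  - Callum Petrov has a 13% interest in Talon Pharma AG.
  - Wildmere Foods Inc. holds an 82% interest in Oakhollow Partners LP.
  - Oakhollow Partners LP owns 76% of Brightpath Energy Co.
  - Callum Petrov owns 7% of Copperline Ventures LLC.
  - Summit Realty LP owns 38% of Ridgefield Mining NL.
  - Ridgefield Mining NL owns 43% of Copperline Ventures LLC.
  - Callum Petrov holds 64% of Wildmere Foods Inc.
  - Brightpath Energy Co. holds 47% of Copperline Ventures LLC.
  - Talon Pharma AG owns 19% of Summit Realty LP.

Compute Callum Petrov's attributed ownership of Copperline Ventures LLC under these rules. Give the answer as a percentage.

Chain via Talon Pharma AG → Summit Realty LP → Ridgefield Mining NL (R1): 13% × 19% × 38% × 43% = 0.403598% of Copperline Ventures LLC.
Chain via Wildmere Foods Inc. → Oakhollow Partners LP → Brightpath Energy Co. (R1): 64% × 82% × 76% × 47% = 18.745856% of Copperline Ventures LLC.
Direct interest in Copperline Ventures LLC: 7%.
Aggregating (R2): 0.403598% + 18.745856% + 7% = 26.149454%.

26.149454%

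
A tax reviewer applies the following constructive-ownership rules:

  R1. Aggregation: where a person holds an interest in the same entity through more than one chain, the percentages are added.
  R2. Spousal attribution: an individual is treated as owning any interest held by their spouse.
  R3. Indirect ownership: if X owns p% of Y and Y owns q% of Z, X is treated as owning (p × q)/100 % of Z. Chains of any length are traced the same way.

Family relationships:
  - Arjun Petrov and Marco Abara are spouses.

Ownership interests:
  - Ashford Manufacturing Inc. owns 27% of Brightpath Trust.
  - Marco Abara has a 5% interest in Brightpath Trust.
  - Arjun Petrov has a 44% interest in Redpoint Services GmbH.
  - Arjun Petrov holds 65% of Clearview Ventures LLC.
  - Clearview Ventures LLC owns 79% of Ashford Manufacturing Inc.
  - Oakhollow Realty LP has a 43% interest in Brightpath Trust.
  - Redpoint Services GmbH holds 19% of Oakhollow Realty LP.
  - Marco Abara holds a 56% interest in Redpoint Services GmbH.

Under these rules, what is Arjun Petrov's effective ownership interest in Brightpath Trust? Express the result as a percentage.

By spousal attribution (R2), Arjun Petrov is treated as also owning Marco Abara's interest in Redpoint Services GmbH, giving 44% + 56% = 100%.
By spousal attribution (R2), Arjun Petrov is treated as owning Marco Abara's 5% interest in Brightpath Trust.
Chain via Redpoint Services GmbH → Oakhollow Realty LP (R3): 100% × 19% × 43% = 8.17% of Brightpath Trust.
Chain via Clearview Ventures LLC → Ashford Manufacturing Inc. (R3): 65% × 79% × 27% = 13.8645% of Brightpath Trust.
Direct interest in Brightpath Trust: 5%.
Aggregating (R1): 8.17% + 13.8645% + 5% = 27.0345%.

27.0345%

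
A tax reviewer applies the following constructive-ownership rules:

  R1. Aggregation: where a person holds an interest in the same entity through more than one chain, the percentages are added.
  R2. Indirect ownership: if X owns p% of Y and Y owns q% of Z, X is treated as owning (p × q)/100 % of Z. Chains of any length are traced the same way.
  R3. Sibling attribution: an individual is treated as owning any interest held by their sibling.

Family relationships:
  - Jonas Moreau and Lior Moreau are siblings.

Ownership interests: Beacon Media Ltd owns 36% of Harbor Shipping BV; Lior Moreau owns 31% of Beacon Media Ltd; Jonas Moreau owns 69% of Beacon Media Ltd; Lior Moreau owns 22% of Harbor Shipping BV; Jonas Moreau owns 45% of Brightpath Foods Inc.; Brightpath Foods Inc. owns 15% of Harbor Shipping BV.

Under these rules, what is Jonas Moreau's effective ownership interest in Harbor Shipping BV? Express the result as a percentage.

By sibling attribution (R3), Jonas Moreau is treated as also owning Lior Moreau's interest in Beacon Media Ltd, giving 69% + 31% = 100%.
By sibling attribution (R3), Jonas Moreau is treated as owning Lior Moreau's 22% interest in Harbor Shipping BV.
Chain via Beacon Media Ltd (R2): 100% × 36% = 36% of Harbor Shipping BV.
Chain via Brightpath Foods Inc. (R2): 45% × 15% = 6.75% of Harbor Shipping BV.
Direct interest in Harbor Shipping BV: 22%.
Aggregating (R1): 36% + 6.75% + 22% = 64.75%.

64.75%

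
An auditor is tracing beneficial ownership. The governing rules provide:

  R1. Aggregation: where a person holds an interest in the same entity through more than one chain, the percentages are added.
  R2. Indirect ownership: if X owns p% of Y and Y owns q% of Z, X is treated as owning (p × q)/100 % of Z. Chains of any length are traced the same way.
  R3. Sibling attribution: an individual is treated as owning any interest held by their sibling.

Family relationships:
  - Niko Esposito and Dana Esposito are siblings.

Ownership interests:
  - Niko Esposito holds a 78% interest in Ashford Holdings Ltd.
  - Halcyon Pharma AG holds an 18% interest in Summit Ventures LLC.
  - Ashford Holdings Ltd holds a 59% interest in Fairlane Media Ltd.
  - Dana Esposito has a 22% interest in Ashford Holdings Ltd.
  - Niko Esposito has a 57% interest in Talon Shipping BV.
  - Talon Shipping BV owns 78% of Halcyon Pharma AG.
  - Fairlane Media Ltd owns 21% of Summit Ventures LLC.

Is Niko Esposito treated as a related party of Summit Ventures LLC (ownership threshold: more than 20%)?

By sibling attribution (R3), Niko Esposito is treated as also owning Dana Esposito's interest in Ashford Holdings Ltd, giving 78% + 22% = 100%.
Chain via Talon Shipping BV → Halcyon Pharma AG (R2): 57% × 78% × 18% = 8.0028% of Summit Ventures LLC.
Chain via Ashford Holdings Ltd → Fairlane Media Ltd (R2): 100% × 59% × 21% = 12.39% of Summit Ventures LLC.
Aggregating (R1): 8.0028% + 12.39% = 20.3928%.
20.3928% exceeds the 20% threshold, so Niko is a related party to Summit Ventures LLC.

Yes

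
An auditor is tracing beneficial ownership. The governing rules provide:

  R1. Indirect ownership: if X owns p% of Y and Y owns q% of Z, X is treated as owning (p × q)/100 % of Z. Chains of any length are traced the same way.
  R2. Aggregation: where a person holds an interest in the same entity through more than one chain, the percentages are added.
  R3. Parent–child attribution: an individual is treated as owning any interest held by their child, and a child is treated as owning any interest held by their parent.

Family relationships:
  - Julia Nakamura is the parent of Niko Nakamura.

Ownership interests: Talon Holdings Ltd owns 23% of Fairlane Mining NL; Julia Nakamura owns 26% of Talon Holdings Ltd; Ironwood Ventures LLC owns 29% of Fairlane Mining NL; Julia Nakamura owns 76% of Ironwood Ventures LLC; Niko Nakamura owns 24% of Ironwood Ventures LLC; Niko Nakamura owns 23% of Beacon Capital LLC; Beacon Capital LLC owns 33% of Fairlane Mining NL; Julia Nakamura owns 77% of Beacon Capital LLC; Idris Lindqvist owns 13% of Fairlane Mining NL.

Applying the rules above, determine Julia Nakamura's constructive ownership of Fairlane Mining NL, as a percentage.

67.98%

By parent–child attribution (R3), Julia Nakamura is treated as also owning Niko Nakamura's interest in Beacon Capital LLC, giving 77% + 23% = 100%.
By parent–child attribution (R3), Julia Nakamura is treated as also owning Niko Nakamura's interest in Ironwood Ventures LLC, giving 76% + 24% = 100%.
Chain via Beacon Capital LLC (R1): 100% × 33% = 33% of Fairlane Mining NL.
Chain via Ironwood Ventures LLC (R1): 100% × 29% = 29% of Fairlane Mining NL.
Chain via Talon Holdings Ltd (R1): 26% × 23% = 5.98% of Fairlane Mining NL.
Aggregating (R2): 33% + 29% + 5.98% = 67.98%.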